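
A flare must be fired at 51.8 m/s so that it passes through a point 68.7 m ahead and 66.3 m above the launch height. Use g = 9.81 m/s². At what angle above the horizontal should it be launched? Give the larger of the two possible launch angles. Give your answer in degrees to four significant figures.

81.46°

Trajectory: y = x tanθ − g x² (1 + tan²θ)/(2v₀²). With x = 68.7, y = 66.3, v₀ = 51.8, g = 9.81:
8.628 tan²θ − 68.7 tanθ + (74.93) = 0.
tanθ = [68.7 ± √(68.7² − 4 × 8.628 × (74.93))] / (2 × 8.628) = (68.7 ± 46.19) / 17.26, giving tanθ = 1.304 or 6.658.
θ = 52.52° or 81.46°; the larger is 81.46°.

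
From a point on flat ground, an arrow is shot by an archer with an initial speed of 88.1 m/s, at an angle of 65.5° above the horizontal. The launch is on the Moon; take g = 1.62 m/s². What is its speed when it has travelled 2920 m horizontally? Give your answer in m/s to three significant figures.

Resolve: vₓ = 88.10 cos 65.5° = 36.53 m/s and v_y0 = 88.10 sin 65.5° = 80.17 m/s.
Time to reach x = 2920 m: t = x/vₓ = 2920/36.53 = 79.92 s.
Vertical velocity there: v_y = v_y0 − g t = 80.17 − 1.62 × 79.92 = −49.31 m/s.
Speed: √(vₓ² + v_y²) = √(36.53² + 49.31²) = 61.37 m/s.

61.4 m/s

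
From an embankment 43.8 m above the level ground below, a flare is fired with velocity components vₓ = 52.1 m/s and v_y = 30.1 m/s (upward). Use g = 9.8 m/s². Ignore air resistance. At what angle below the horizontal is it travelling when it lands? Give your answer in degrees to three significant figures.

38.9°

The projectile lands when y = 43.8 + (30.10) t − ½·9.80·t² = 0. Positive root: t = (30.10 + √(30.10² + 2·9.80·43.8)) / 9.80 = (30.10 + 42.01) / 9.80 = 7.358 s.
At impact: v_y = v_y0 − g t = −42.01 m/s; vₓ = 52.10 m/s.
Angle below horizontal: arctan(|v_y|/vₓ) = arctan(42.01/52.10) = 38.88°.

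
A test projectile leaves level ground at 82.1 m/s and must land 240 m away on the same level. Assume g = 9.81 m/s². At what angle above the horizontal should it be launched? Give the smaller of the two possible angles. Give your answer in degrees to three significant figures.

From R = (v₀²/g) sin 2θ: sin 2θ = 9.81 × 240 / 6740.4 = 0.3493.
2θ = 20.44° or 180° − 20.44° = 159.6°, so θ = 10.22° or 79.78°.
The smaller angle is 10.22°.

10.2°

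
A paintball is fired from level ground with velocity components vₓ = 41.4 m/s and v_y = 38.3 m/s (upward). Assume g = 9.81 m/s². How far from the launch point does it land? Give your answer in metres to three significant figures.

Time aloft: T = 2 v_y0 / g = 2 × 38.30 / 9.81 = 7.808 s.
Range: R = vₓ T = 41.40 × 7.808 = 323.3 m.

323 m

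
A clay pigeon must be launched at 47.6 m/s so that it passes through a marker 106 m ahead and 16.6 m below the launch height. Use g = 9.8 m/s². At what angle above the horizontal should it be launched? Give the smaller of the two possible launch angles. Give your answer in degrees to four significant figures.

4.226°

Trajectory: y = x tanθ − g x² (1 + tan²θ)/(2v₀²). With x = 106, y = −16.6, v₀ = 47.6, g = 9.80:
24.30 tan²θ − 106 tanθ + (7.699) = 0.
tanθ = [106 ± √(106² − 4 × 24.30 × (7.699))] / (2 × 24.30) = (106 ± 102.4) / 48.60, giving tanθ = 0.07389 or 4.288.
θ = 4.226° or 76.87°; the smaller is 4.226°.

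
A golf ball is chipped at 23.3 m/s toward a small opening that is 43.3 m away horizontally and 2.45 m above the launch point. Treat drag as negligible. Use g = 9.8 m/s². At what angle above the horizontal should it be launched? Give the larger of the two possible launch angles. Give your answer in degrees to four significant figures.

63.21°

Trajectory: y = x tanθ − g x² (1 + tan²θ)/(2v₀²). With x = 43.3, y = 2.45, v₀ = 23.3, g = 9.80:
16.92 tan²θ − 43.3 tanθ + (19.37) = 0.
tanθ = [43.3 ± √(43.3² − 4 × 16.92 × (19.37))] / (2 × 16.92) = (43.3 ± 23.74) / 33.84, giving tanθ = 0.5779 or 1.981.
θ = 30.03° or 63.21°; the larger is 63.21°.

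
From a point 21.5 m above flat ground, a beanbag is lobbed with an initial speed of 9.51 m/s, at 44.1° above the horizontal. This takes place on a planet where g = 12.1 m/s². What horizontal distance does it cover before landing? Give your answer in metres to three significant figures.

Resolve: vₓ = 9.510 cos 44.1° = 6.829 m/s and v_y0 = 9.510 sin 44.1° = 6.618 m/s.
Vertical motion (up positive, ground at y = 0): 6.050 t² − (6.618) t − 21.5 = 0, so t = (6.618 + √(6.618² + 2·12.1·21.5)) / 12.1 = (6.618 + 23.75) / 12.1 = 2.510 s.
Horizontal distance: R = vₓ t = 6.829 × 2.510 = 17.14 m.

17.1 m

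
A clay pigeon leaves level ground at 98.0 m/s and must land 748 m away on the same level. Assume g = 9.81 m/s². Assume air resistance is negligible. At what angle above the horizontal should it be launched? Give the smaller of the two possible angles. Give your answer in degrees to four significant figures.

Level-ground range R = v₀² sin(2θ)/g ⇒ sin(2θ) = gR/v₀² = 9.81 × 748 / 98.0² = 0.7640.
2θ = 49.82° or 180° − 49.82° = 130.2°, so θ = 24.91° or 65.09°.
The smaller angle is 24.91°.

24.91°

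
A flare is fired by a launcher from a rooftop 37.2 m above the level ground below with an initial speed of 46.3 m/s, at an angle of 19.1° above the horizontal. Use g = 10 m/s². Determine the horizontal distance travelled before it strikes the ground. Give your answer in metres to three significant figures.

Components: vₓ = 46.30 cos 19.1° = 43.75 m/s, v_y0 = 46.30 sin 19.1° = 15.15 m/s.
Vertical motion (up positive, ground at y = 0): 5.000 t² − (15.15) t − 37.2 = 0, so t = (15.15 + √(15.15² + 2·10.0·37.2)) / 10.0 = (15.15 + 31.20) / 10.0 = 4.635 s.
Horizontal distance: R = vₓ t = 43.75 × 4.635 = 202.8 m.

203 m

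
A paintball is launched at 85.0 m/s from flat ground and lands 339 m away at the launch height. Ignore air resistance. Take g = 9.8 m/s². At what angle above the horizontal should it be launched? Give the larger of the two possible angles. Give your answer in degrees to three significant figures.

Level-ground range R = v₀² sin(2θ)/g ⇒ sin(2θ) = gR/v₀² = 9.80 × 339 / 85.0² = 0.4598.
2θ = 27.38° or 180° − 27.38° = 152.6°, so θ = 13.69° or 76.31°.
The larger angle is 76.31°.

76.3°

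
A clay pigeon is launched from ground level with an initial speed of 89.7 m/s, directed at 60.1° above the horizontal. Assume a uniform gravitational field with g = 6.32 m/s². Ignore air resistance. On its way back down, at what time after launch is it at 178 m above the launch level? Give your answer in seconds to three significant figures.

Resolve: vₓ = 89.70 cos 60.1° = 44.71 m/s and v_y0 = 89.70 sin 60.1° = 77.76 m/s.
Height y(t) = 77.76 t − 3.160 t² = 178 gives 3.160 t² − 77.76 t + 178 = 0.
Quadratic formula: t = (77.76 ± √3796.8) / 6.32 = (77.76 ± 61.62) / 6.32 → t = 2.554 s or 22.05 s.
The descending-branch root is 22.05 s.

22.1 s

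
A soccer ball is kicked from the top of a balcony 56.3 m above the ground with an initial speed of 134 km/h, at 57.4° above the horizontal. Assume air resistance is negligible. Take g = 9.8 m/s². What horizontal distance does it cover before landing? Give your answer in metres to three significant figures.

Convert: 134 km/h = 134/3.6 = 37.22 m/s.
vₓ = 37.22 cos 57.4° = 20.05 m/s; v_y0 = 37.22 sin 57.4° = 31.36 m/s.
The projectile lands when y = 56.3 + (31.36) t − ½·9.80·t² = 0. Positive root: t = (31.36 + √(31.36² + 2·9.80·56.3)) / 9.80 = (31.36 + 45.68) / 9.80 = 7.861 s.
Horizontal distance: R = vₓ t = 20.05 × 7.861 = 157.6 m.

158 m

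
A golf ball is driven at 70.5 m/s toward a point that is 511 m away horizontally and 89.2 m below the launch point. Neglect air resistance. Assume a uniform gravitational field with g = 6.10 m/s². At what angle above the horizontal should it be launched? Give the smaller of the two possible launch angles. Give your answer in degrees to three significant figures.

8.29°

Trajectory: y = x tanθ − g x² (1 + tan²θ)/(2v₀²). With x = 511, y = −89.2, v₀ = 70.5, g = 6.10:
160.2 tan²θ − 511 tanθ + (71.04) = 0.
tanθ = [511 ± √(511² − 4 × 160.2 × (71.04))] / (2 × 160.2) = (511 ± 464.3) / 320.5, giving tanθ = 0.1457 or 3.043.
θ = 8.288° or 71.81°; the smaller is 8.288°.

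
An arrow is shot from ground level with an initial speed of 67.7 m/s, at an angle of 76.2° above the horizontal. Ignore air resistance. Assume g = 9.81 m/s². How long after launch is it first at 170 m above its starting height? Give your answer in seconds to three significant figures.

3.50 s

Horizontal component vₓ = 67.70 cos 76.2° = 16.15 m/s; vertical v_y0 = 67.70 sin 76.2° = 65.75 m/s.
Set y = v_y0 t − ½ g t² = 170: 4.905 t² − 65.75 t + 170 = 0.
Quadratic formula: t = (65.75 ± √987.11) / 9.81 = (65.75 ± 31.42) / 9.81 → t = 3.499 s or 9.905 s.
The first (ascending) time is 3.499 s.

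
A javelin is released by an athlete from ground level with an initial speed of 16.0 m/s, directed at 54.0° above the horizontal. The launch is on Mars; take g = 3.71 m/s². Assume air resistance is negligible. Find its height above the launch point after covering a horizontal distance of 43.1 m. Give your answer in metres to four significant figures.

Horizontal component vₓ = 16.00 cos 54.0° = 9.405 m/s; vertical v_y0 = 16.00 sin 54.0° = 12.94 m/s.
At x = 43.1 m, t = x/vₓ = 43.1/9.405 = 4.583 s.
Height: y = v_y0 t − ½ g t² = 12.94 × 4.583 − 1.855 × 4.583² = 59.32 − 38.96 = 20.36 m.

20.36 m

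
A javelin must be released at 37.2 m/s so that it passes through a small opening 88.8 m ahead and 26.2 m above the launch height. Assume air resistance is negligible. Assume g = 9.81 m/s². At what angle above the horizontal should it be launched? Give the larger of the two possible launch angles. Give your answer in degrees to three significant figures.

67.0°

Trajectory: y = x tanθ − g x² (1 + tan²θ)/(2v₀²). With x = 88.8, y = 26.2, v₀ = 37.2, g = 9.81:
27.95 tan²θ − 88.8 tanθ + (54.15) = 0.
tanθ = [88.8 ± √(88.8² − 4 × 27.95 × (54.15))] / (2 × 27.95) = (88.8 ± 42.80) / 55.90, giving tanθ = 0.8230 or 2.354.
θ = 39.45° or 66.99°; the larger is 66.99°.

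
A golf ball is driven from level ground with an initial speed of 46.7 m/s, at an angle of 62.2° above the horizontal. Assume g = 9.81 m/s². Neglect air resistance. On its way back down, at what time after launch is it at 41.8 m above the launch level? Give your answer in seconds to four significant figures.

7.246 s

Components: vₓ = 46.70 cos 62.2° = 21.78 m/s, v_y0 = 46.70 sin 62.2° = 41.31 m/s.
Set y = v_y0 t − ½ g t² = 41.8: 4.905 t² − 41.31 t + 41.8 = 0.
t = [41.31 ± √(41.31² − 2·9.81·41.8)] / 9.81 = (41.31 ± 29.77) / 9.81, so t = 1.176 s or t = 7.246 s.
The descending-branch root is 7.246 s.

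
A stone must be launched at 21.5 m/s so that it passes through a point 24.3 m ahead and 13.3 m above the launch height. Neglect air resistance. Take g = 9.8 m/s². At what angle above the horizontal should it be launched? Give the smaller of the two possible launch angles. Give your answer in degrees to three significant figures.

48.7°

Trajectory: y = x tanθ − g x² (1 + tan²θ)/(2v₀²). With x = 24.3, y = 13.3, v₀ = 21.5, g = 9.80:
6.259 tan²θ − 24.3 tanθ + (19.56) = 0.
tanθ = [24.3 ± √(24.3² − 4 × 6.259 × (19.56))] / (2 × 6.259) = (24.3 ± 10.04) / 12.52, giving tanθ = 1.139 or 2.743.
θ = 48.72° or 69.97°; the smaller is 48.72°.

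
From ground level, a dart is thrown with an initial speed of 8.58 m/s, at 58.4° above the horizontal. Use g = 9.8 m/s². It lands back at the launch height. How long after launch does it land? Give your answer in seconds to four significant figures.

1.491 s

Resolve: vₓ = 8.580 cos 58.4° = 4.496 m/s and v_y0 = 8.580 sin 58.4° = 7.308 m/s.
It returns to y = 0 when t = 2 v_y0 / g = 2(7.308)/9.80 = 1.491 s.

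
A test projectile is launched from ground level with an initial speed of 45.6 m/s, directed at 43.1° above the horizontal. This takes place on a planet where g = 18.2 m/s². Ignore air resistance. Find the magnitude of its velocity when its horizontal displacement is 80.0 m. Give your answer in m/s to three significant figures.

Resolve: vₓ = 45.60 cos 43.1° = 33.30 m/s and v_y0 = 45.60 sin 43.1° = 31.16 m/s.
x = vₓ t ⇒ t = 80.0/33.30 = 2.403 s.
Vertical velocity there: v_y = v_y0 − g t = 31.16 − 18.2 × 2.403 = −12.57 m/s.
Speed: √(vₓ² + v_y²) = √(33.30² + 12.57²) = 35.59 m/s.

35.6 m/s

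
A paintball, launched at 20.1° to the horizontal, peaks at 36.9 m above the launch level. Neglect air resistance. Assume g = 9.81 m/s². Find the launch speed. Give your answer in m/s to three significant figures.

At the peak v_y = 0, so v_y0 = √(2gH) = √(2 × 9.81 × 36.9) = 26.91 m/s.
v_y0 = v₀ sin θ ⇒ v₀ = 26.91 / sin 20.1° = 78.30 m/s.

78.3 m/s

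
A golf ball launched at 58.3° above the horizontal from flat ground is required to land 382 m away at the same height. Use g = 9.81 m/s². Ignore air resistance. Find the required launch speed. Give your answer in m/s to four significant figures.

From R = (v₀² / g) sin 2θ: v₀ = √(gR / sin 2θ).
v₀ = √(9.81 × 382 / sin 116.6°) = √(3747 / 0.8942) = √4191.0 = 64.74 m/s.

64.74 m/s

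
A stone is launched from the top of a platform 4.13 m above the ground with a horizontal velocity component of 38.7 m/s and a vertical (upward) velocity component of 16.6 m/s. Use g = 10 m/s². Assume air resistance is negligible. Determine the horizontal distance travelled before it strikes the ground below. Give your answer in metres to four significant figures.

137.5 m

Vertical motion (up positive, ground at y = 0): 5.000 t² − (16.60) t − 4.13 = 0, so t = (16.60 + √(16.60² + 2·10.0·4.13)) / 10.0 = (16.60 + 18.93) / 10.0 = 3.553 s.
Horizontal distance: R = vₓ t = 38.70 × 3.553 = 137.5 m.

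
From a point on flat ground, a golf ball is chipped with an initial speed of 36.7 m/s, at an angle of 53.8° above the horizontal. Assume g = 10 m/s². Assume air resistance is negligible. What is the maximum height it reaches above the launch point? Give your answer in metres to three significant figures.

43.9 m

Components: vₓ = 36.70 cos 53.8° = 21.68 m/s, v_y0 = 36.70 sin 53.8° = 29.62 m/s.
At the apex v_y = 0, so H = v_y0²/(2g) = 29.62²/20.00 = 43.85 m.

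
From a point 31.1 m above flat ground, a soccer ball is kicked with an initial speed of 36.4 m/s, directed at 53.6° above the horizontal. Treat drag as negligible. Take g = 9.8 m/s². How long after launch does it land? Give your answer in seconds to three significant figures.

Horizontal component vₓ = 36.40 cos 53.6° = 21.60 m/s; vertical v_y0 = 36.40 sin 53.6° = 29.30 m/s.
The projectile lands when y = 31.1 + (29.30) t − ½·9.80·t² = 0. Positive root: t = (29.30 + √(29.30² + 2·9.80·31.1)) / 9.80 = (29.30 + 38.31) / 9.80 = 6.899 s.

6.90 s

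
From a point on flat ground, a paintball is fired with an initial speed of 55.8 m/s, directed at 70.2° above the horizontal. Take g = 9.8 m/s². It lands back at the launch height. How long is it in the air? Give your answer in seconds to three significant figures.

Resolve: vₓ = 55.80 cos 70.2° = 18.90 m/s and v_y0 = 55.80 sin 70.2° = 52.50 m/s.
Time of flight on level ground: T = 2 v_y0 / g = 2 × 52.50 / 9.80 = 10.71 s.

10.7 s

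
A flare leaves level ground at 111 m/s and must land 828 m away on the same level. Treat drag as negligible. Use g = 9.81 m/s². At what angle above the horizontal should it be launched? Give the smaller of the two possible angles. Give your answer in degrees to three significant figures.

20.6°

Level-ground range R = v₀² sin(2θ)/g ⇒ sin(2θ) = gR/v₀² = 9.81 × 828 / 111² = 0.6593.
2θ = 41.24° or 180° − 41.24° = 138.8°, so θ = 20.62° or 69.38°.
The smaller angle is 20.62°.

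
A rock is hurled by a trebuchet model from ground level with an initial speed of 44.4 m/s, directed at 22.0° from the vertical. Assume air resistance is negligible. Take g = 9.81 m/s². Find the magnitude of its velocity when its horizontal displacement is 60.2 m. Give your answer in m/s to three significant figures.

Horizontal component vₓ = 44.40 sin 22.0° = 16.63 m/s; vertical v_y0 = 44.40 cos 22.0° = 41.17 m/s.
Time to reach x = 60.2 m: t = x/vₓ = 60.2/16.63 = 3.619 s.
Vertical velocity there: v_y = v_y0 − g t = 41.17 − 9.81 × 3.619 = 5.661 m/s.
Speed: √(vₓ² + v_y²) = √(16.63² + 5.661²) = 17.57 m/s.

17.6 m/s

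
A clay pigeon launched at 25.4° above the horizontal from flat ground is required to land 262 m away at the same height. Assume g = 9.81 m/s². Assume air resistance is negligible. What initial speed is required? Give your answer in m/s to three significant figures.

57.6 m/s

From R = (v₀² / g) sin 2θ: v₀ = √(gR / sin 2θ).
v₀ = √(9.81 × 262 / sin 50.80°) = √(2570 / 0.7749) = √3316.7 = 57.59 m/s.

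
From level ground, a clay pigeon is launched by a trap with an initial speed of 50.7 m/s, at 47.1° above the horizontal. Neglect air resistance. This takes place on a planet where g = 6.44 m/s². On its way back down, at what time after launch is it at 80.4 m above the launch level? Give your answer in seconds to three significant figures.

Resolve: vₓ = 50.70 cos 47.1° = 34.51 m/s and v_y0 = 50.70 sin 47.1° = 37.14 m/s.
Require v_y0 t − ½ g t² = 80.4, i.e. 3.220 t² − 37.14 t + 80.4 = 0.
Quadratic formula: t = (37.14 ± √343.82) / 6.44 = (37.14 ± 18.54) / 6.44 → t = 2.888 s or 8.646 s.
The descending-branch root is 8.646 s.

8.65 s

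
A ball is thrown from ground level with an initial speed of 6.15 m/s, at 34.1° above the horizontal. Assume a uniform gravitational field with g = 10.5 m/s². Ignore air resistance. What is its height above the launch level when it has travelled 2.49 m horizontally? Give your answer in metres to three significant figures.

0.431 m

vₓ = 6.150 cos 34.1° = 5.093 m/s; v_y0 = 6.150 sin 34.1° = 3.448 m/s.
x = vₓ t ⇒ t = 2.49/5.093 = 0.4889 s.
Height: y = v_y0 t − ½ g t² = 3.448 × 0.4889 − 5.250 × 0.4889² = 1.686 − 1.255 = 0.4307 m.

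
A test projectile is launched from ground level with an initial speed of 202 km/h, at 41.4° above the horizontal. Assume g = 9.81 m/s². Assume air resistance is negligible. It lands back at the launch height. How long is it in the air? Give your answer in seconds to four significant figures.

7.565 s

Convert: 202 km/h = 202/3.6 = 56.11 m/s.
Horizontal component vₓ = 56.11 cos 41.4° = 42.09 m/s; vertical v_y0 = 56.11 sin 41.4° = 37.11 m/s.
Time of flight on level ground: T = 2 v_y0 / g = 2 × 37.11 / 9.81 = 7.565 s.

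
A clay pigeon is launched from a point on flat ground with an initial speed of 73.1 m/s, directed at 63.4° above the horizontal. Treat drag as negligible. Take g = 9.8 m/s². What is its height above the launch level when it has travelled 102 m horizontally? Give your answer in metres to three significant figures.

156 m

Components: vₓ = 73.10 cos 63.4° = 32.73 m/s, v_y0 = 73.10 sin 63.4° = 65.36 m/s.
Time to reach x = 102 m: t = x/vₓ = 102/32.73 = 3.116 s.
Height: y = v_y0 t − ½ g t² = 65.36 × 3.116 − 4.900 × 3.116² = 203.7 − 47.59 = 156.1 m.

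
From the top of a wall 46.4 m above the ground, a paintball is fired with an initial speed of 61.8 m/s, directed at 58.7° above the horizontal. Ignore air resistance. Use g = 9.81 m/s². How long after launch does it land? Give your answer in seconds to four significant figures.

vₓ = 61.80 cos 58.7° = 32.11 m/s; v_y0 = 61.80 sin 58.7° = 52.81 m/s.
With up positive and y = 0 at the ground: y(t) = 46.4 + (52.81) t − 4.905 t². Setting y = 0 and taking the positive root: t = [52.81 + √(52.81² + 2·9.81·46.4)] / 9.81 = (52.81 + 60.82) / 9.81 = 11.58 s.

11.58 s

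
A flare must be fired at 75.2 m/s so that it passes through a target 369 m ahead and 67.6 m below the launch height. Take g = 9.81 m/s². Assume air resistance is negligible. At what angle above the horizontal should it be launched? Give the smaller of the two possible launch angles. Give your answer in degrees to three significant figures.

8.16°

Trajectory: y = x tanθ − g x² (1 + tan²θ)/(2v₀²). With x = 369, y = −67.6, v₀ = 75.2, g = 9.81:
118.1 tan²θ − 369 tanθ + (50.50) = 0.
tanθ = [369 ± √(369² − 4 × 118.1 × (50.50))] / (2 × 118.1) = (369 ± 335.1) / 236.2, giving tanθ = 0.1434 or 2.981.
θ = 8.163° or 71.46°; the smaller is 8.163°.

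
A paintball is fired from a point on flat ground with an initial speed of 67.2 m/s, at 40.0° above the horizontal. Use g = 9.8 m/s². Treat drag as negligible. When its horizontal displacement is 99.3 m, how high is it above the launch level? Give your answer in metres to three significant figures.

Components: vₓ = 67.20 cos 40.0° = 51.48 m/s, v_y0 = 67.20 sin 40.0° = 43.20 m/s.
At x = 99.3 m, t = x/vₓ = 99.3/51.48 = 1.929 s.
Height: y = v_y0 t − ½ g t² = 43.20 × 1.929 − 4.900 × 1.929² = 83.32 − 18.23 = 65.09 m.

65.1 m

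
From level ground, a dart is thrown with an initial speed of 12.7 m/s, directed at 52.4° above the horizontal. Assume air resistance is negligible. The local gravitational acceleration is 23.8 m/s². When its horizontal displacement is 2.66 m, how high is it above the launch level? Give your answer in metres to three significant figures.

2.05 m

vₓ = 12.70 cos 52.4° = 7.749 m/s; v_y0 = 12.70 sin 52.4° = 10.06 m/s.
At x = 2.66 m, t = x/vₓ = 2.66/7.749 = 0.3433 s.
Height: y = v_y0 t − ½ g t² = 10.06 × 0.3433 − 11.90 × 0.3433² = 3.454 − 1.402 = 2.052 m.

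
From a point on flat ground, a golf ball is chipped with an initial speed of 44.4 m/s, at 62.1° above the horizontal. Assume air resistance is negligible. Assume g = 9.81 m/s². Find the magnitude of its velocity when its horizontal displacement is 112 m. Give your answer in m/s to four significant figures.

24.86 m/s

Components: vₓ = 44.40 cos 62.1° = 20.78 m/s, v_y0 = 44.40 sin 62.1° = 39.24 m/s.
x = vₓ t ⇒ t = 112/20.78 = 5.391 s.
Vertical velocity there: v_y = v_y0 − g t = 39.24 − 9.81 × 5.391 = −13.64 m/s.
Speed: √(vₓ² + v_y²) = √(20.78² + 13.64²) = 24.86 m/s.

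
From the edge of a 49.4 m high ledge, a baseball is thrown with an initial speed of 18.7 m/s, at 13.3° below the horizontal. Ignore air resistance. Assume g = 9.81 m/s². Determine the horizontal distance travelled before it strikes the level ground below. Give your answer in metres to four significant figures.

Resolve: vₓ = 18.70 cos 13.3° = 18.20 m/s and v_y0 = −4.302 m/s (downward).
Vertical motion (up positive, ground at y = 0): 4.905 t² − (−4.302) t − 49.4 = 0, so t = (−4.302 + √(4.302² + 2·9.81·49.4)) / 9.81 = (−4.302 + 31.43) / 9.81 = 2.765 s.
Horizontal distance: R = vₓ t = 18.20 × 2.765 = 50.32 m.

50.32 m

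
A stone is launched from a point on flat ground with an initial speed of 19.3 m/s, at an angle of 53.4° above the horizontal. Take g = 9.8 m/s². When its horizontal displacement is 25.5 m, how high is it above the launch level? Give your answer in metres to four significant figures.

10.27 m

Components: vₓ = 19.30 cos 53.4° = 11.51 m/s, v_y0 = 19.30 sin 53.4° = 15.49 m/s.
x = vₓ t ⇒ t = 25.5/11.51 = 2.216 s.
Height: y = v_y0 t − ½ g t² = 15.49 × 2.216 − 4.900 × 2.216² = 34.34 − 24.06 = 10.27 m.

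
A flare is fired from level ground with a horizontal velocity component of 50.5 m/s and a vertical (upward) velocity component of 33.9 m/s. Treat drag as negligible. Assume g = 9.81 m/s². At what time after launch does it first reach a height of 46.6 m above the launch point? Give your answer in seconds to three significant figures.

1.89 s

Require v_y0 t − ½ g t² = 46.6, i.e. 4.905 t² − 33.90 t + 46.6 = 0.
Quadratic formula: t = (33.90 ± √234.92) / 9.81 = (33.90 ± 15.33) / 9.81 → t = 1.893 s or 5.018 s.
The first (ascending) time is 1.893 s.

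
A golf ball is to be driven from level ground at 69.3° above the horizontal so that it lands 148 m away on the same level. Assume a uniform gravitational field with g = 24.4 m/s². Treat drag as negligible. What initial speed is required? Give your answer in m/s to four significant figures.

Level-ground range: R = v₀² sin(2θ)/g, so v₀ = √(gR / sin 2θ).
v₀ = √(24.4 × 148 / sin 138.6°) = √(3611 / 0.6613) = √5460.7 = 73.90 m/s.

73.90 m/s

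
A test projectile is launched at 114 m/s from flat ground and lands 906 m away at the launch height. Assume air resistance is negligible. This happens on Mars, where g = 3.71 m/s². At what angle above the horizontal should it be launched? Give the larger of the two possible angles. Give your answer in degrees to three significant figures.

From R = (v₀²/g) sin 2θ: sin 2θ = 3.71 × 906 / 12996 = 0.2586.
2θ = 14.99° or 180° − 14.99° = 165.0°, so θ = 7.495° or 82.51°.
The larger angle is 82.51°.

82.5°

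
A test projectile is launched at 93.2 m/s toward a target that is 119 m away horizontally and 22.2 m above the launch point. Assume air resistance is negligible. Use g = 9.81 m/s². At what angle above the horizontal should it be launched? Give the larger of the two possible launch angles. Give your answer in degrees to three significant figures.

Trajectory: y = x tanθ − g x² (1 + tan²θ)/(2v₀²). With x = 119, y = 22.2, v₀ = 93.2, g = 9.81:
7.997 tan²θ − 119 tanθ + (30.20) = 0.
tanθ = [119 ± √(119² − 4 × 7.997 × (30.20))] / (2 × 7.997) = (119 ± 114.9) / 15.99, giving tanθ = 0.2582 or 14.62.
θ = 14.48° or 86.09°; the larger is 86.09°.

86.1°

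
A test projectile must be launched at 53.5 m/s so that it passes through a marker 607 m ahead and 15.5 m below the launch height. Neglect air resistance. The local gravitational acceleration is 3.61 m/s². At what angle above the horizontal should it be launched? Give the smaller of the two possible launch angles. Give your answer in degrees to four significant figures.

23.13°

Trajectory: y = x tanθ − g x² (1 + tan²θ)/(2v₀²). With x = 607, y = −15.5, v₀ = 53.5, g = 3.61:
232.4 tan²θ − 607 tanθ + (216.9) = 0.
tanθ = [607 ± √(607² − 4 × 232.4 × (216.9))] / (2 × 232.4) = (607 ± 408.5) / 464.7, giving tanθ = 0.4271 or 2.185.
θ = 23.13° or 65.41°; the smaller is 23.13°.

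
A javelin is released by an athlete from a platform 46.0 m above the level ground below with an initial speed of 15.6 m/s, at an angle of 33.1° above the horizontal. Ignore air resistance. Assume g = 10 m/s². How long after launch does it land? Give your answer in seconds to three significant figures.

vₓ = 15.60 cos 33.1° = 13.07 m/s; v_y0 = 15.60 sin 33.1° = 8.519 m/s.
The projectile lands when y = 46.0 + (8.519) t − ½·10.0·t² = 0. Positive root: t = (8.519 + √(8.519² + 2·10.0·46.0)) / 10.0 = (8.519 + 31.51) / 10.0 = 4.002 s.

4.00 s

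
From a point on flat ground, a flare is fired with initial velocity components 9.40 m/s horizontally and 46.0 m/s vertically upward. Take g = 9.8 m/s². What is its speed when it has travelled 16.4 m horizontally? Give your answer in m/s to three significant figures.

30.4 m/s

Time to reach x = 16.4 m: t = x/vₓ = 16.4/9.400 = 1.745 s.
Vertical velocity there: v_y = v_y0 − g t = 46.00 − 9.80 × 1.745 = 28.90 m/s.
Speed: √(vₓ² + v_y²) = √(9.400² + 28.90²) = 30.39 m/s.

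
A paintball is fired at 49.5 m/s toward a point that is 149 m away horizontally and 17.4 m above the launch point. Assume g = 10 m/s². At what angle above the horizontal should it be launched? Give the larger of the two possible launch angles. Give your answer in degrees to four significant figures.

Trajectory: y = x tanθ − g x² (1 + tan²θ)/(2v₀²). With x = 149, y = 17.4, v₀ = 49.5, g = 10.0:
45.30 tan²θ − 149 tanθ + (62.70) = 0.
tanθ = [149 ± √(149² − 4 × 45.30 × (62.70))] / (2 × 45.30) = (149 ± 104.1) / 90.61, giving tanθ = 0.4955 or 2.793.
θ = 26.36° or 70.30°; the larger is 70.30°.

70.30°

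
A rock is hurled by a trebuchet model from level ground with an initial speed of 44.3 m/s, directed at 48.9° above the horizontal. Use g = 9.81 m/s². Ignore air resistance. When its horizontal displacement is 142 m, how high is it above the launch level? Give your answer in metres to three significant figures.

46.2 m

Horizontal component vₓ = 44.30 cos 48.9° = 29.12 m/s; vertical v_y0 = 44.30 sin 48.9° = 33.38 m/s.
At x = 142 m, t = x/vₓ = 142/29.12 = 4.876 s.
Height: y = v_y0 t − ½ g t² = 33.38 × 4.876 − 4.905 × 4.876² = 162.8 − 116.6 = 46.16 m.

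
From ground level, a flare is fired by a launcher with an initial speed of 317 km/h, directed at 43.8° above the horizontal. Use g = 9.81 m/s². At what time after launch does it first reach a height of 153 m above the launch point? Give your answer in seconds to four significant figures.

Convert: 317 km/h = 317/3.6 = 88.06 m/s.
Components: vₓ = 88.06 cos 43.8° = 63.55 m/s, v_y0 = 88.06 sin 43.8° = 60.95 m/s.
Height y(t) = 60.95 t − 4.905 t² = 153 gives 4.905 t² − 60.95 t + 153 = 0.
t = [60.95 ± √(60.95² − 2·9.81·153)] / 9.81 = (60.95 ± 26.70) / 9.81, so t = 3.491 s or t = 8.934 s.
The first (ascending) time is 3.491 s.

3.491 s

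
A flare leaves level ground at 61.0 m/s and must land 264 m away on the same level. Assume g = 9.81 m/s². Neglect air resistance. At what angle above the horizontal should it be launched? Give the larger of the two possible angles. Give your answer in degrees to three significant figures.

67.9°

Level-ground range R = v₀² sin(2θ)/g ⇒ sin(2θ) = gR/v₀² = 9.81 × 264 / 61.0² = 0.6960.
2θ = 44.11° or 180° − 44.11° = 135.9°, so θ = 22.05° or 67.95°.
The larger angle is 67.95°.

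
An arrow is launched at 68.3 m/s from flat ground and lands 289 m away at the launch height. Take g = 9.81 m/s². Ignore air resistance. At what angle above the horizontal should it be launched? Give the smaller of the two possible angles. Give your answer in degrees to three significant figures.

18.7°

Level-ground range R = v₀² sin(2θ)/g ⇒ sin(2θ) = gR/v₀² = 9.81 × 289 / 68.3² = 0.6078.
2θ = 37.43° or 180° − 37.43° = 142.6°, so θ = 18.71° or 71.29°.
The smaller angle is 18.71°.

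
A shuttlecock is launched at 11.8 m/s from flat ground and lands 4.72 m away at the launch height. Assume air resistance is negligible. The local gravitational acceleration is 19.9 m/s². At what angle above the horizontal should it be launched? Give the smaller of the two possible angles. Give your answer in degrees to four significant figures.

21.21°

R = v₀² sin 2θ / g gives sin 2θ = gR/v₀² = 19.9·4.72/11.8² = 0.6746.
2θ = 42.42° or 180° − 42.42° = 137.6°, so θ = 21.21° or 68.79°.
The smaller angle is 21.21°.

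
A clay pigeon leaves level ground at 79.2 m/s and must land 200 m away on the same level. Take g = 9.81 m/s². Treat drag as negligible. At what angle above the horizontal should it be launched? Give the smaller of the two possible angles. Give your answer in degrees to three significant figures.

From R = (v₀²/g) sin 2θ: sin 2θ = 9.81 × 200 / 6272.6 = 0.3128.
2θ = 18.23° or 180° − 18.23° = 161.8°, so θ = 9.114° or 80.89°.
The smaller angle is 9.114°.

9.11°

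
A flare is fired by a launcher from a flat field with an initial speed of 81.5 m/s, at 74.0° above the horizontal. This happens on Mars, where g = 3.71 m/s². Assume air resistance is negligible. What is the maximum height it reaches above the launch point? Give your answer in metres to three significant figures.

vₓ = 81.50 cos 74.0° = 22.46 m/s; v_y0 = 81.50 sin 74.0° = 78.34 m/s.
Peak height H = v_y0² / (2g) = 6137.6 / 7.420 = 827.2 m.

827 m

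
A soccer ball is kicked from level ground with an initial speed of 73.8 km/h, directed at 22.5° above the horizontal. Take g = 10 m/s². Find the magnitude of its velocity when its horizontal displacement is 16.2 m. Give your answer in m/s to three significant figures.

19.0 m/s

Convert: 73.8 km/h = 73.8/3.6 = 20.50 m/s.
Horizontal component vₓ = 20.50 cos 22.5° = 18.94 m/s; vertical v_y0 = 20.50 sin 22.5° = 7.845 m/s.
x = vₓ t ⇒ t = 16.2/18.94 = 0.8554 s.
Vertical velocity there: v_y = v_y0 − g t = 7.845 − 10.0 × 0.8554 = −0.7085 m/s.
Speed: √(vₓ² + v_y²) = √(18.94² + 0.7085²) = 18.95 m/s.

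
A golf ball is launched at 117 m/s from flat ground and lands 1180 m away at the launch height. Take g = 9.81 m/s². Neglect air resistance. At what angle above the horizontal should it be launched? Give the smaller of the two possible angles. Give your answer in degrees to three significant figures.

28.9°

From R = (v₀²/g) sin 2θ: sin 2θ = 9.81 × 1180 / 13689 = 0.8456.
2θ = 57.74° or 180° − 57.74° = 122.3°, so θ = 28.87° or 61.13°.
The smaller angle is 28.87°.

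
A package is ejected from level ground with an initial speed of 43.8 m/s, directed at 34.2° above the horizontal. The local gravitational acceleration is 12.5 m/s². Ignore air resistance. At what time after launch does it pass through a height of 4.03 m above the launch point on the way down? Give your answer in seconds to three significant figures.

Components: vₓ = 43.80 cos 34.2° = 36.23 m/s, v_y0 = 43.80 sin 34.2° = 24.62 m/s.
Set y = v_y0 t − ½ g t² = 4.03: 6.250 t² − 24.62 t + 4.03 = 0.
t = [24.62 ± √(24.62² − 2·12.5·4.03)] / 12.5 = (24.62 ± 22.48) / 12.5, so t = 0.1711 s or t = 3.768 s.
The descending-branch root is 3.768 s.

3.77 s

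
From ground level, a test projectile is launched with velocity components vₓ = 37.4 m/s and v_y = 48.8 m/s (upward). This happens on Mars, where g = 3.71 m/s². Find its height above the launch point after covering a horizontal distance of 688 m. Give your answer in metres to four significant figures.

Time to reach x = 688 m: t = x/vₓ = 688/37.40 = 18.40 s.
Height: y = v_y0 t − ½ g t² = 48.80 × 18.40 − 1.855 × 18.40² = 897.7 − 627.7 = 270.0 m.

270.0 m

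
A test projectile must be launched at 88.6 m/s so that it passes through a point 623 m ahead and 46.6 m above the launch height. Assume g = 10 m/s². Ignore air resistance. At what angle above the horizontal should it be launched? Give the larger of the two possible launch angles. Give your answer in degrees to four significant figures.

62.14°

Trajectory: y = x tanθ − g x² (1 + tan²θ)/(2v₀²). With x = 623, y = 46.6, v₀ = 88.6, g = 10.0:
247.2 tan²θ − 623 tanθ + (293.8) = 0.
tanθ = [623 ± √(623² − 4 × 247.2 × (293.8))] / (2 × 247.2) = (623 ± 312.4) / 494.4, giving tanθ = 0.6282 or 1.892.
θ = 32.14° or 62.14°; the larger is 62.14°.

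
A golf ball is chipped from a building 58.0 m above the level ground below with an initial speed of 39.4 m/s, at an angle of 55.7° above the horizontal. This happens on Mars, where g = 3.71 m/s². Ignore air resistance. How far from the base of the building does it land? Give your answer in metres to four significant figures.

425.8 m

vₓ = 39.40 cos 55.7° = 22.20 m/s; v_y0 = 39.40 sin 55.7° = 32.55 m/s.
With up positive and y = 0 at the ground: y(t) = 58.0 + (32.55) t − 1.855 t². Setting y = 0 and taking the positive root: t = [32.55 + √(32.55² + 2·3.71·58.0)] / 3.71 = (32.55 + 38.60) / 3.71 = 19.18 s.
Horizontal distance: R = vₓ t = 22.20 × 19.18 = 425.8 m.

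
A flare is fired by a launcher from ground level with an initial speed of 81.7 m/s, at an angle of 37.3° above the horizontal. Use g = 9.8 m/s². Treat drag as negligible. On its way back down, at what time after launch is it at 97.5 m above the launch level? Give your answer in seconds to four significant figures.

Components: vₓ = 81.70 cos 37.3° = 64.99 m/s, v_y0 = 81.70 sin 37.3° = 49.51 m/s.
Height y(t) = 49.51 t − 4.900 t² = 97.5 gives 4.900 t² − 49.51 t + 97.5 = 0.
Quadratic formula: t = (49.51 ± √540.17) / 9.80 = (49.51 ± 23.24) / 9.80 → t = 2.680 s or 7.424 s.
The descending-branch root is 7.424 s.

7.424 s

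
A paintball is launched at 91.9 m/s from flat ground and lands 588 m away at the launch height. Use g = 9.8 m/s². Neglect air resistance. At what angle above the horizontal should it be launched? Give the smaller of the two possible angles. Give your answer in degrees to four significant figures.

21.51°

R = v₀² sin 2θ / g gives sin 2θ = gR/v₀² = 9.80·588/91.9² = 0.6823.
2θ = 43.02° or 180° − 43.02° = 137.0°, so θ = 21.51° or 68.49°.
The smaller angle is 21.51°.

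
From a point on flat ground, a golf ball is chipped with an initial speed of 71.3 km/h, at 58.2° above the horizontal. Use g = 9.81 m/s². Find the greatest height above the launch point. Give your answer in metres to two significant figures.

14 m

Convert: 71.3 km/h = 71.3/3.6 = 19.81 m/s.
vₓ = 19.81 cos 58.2° = 10.44 m/s; v_y0 = 19.81 sin 58.2° = 16.83 m/s.
At the apex v_y = 0, so H = v_y0²/(2g) = 16.83²/19.62 = 14.44 m.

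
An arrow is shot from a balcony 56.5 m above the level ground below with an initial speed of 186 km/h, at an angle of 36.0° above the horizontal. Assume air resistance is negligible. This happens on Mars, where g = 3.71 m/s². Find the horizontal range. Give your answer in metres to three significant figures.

755 m

Convert: 186 km/h = 186/3.6 = 51.67 m/s.
Resolve: vₓ = 51.67 cos 36.0° = 41.80 m/s and v_y0 = 51.67 sin 36.0° = 30.37 m/s.
The projectile lands when y = 56.5 + (30.37) t − ½·3.71·t² = 0. Positive root: t = (30.37 + √(30.37² + 2·3.71·56.5)) / 3.71 = (30.37 + 36.63) / 3.71 = 18.06 s.
Horizontal distance: R = vₓ t = 41.80 × 18.06 = 754.8 m.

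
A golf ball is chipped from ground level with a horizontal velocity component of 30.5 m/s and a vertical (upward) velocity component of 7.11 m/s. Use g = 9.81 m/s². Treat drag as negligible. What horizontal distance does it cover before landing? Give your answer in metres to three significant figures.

Flight time T = 2 v_y0 / g = 1.450 s.
Horizontal distance R = vₓ T = 30.50 × 1.450 = 44.21 m.

44.2 m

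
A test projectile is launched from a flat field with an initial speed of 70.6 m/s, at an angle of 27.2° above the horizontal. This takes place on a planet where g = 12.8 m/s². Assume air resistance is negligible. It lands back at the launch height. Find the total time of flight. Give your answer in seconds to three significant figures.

5.04 s

Components: vₓ = 70.60 cos 27.2° = 62.79 m/s, v_y0 = 70.60 sin 27.2° = 32.27 m/s.
Time of flight on level ground: T = 2 v_y0 / g = 2 × 32.27 / 12.8 = 5.042 s.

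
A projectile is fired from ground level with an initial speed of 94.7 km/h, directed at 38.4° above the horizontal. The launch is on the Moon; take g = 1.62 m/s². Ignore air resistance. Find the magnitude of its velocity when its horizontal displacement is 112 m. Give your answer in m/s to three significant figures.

Convert: 94.7 km/h = 94.7/3.6 = 26.31 m/s.
Resolve: vₓ = 26.31 cos 38.4° = 20.62 m/s and v_y0 = 26.31 sin 38.4° = 16.34 m/s.
At x = 112 m, t = x/vₓ = 112/20.62 = 5.433 s.
Vertical velocity there: v_y = v_y0 − g t = 16.34 − 1.62 × 5.433 = 7.538 m/s.
Speed: √(vₓ² + v_y²) = √(20.62² + 7.538²) = 21.95 m/s.

22.0 m/s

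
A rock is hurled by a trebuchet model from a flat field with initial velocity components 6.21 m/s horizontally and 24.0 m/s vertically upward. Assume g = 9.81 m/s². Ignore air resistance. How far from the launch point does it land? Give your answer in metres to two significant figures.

Time aloft: T = 2 v_y0 / g = 2 × 24.00 / 9.81 = 4.893 s.
Range: R = vₓ T = 6.210 × 4.893 = 30.39 m.

30 m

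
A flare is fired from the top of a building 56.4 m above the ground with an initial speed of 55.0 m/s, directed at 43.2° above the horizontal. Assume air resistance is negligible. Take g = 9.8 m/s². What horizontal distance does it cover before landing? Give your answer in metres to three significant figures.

Horizontal component vₓ = 55.00 cos 43.2° = 40.09 m/s; vertical v_y0 = 55.00 sin 43.2° = 37.65 m/s.
Vertical motion (up positive, ground at y = 0): 4.900 t² − (37.65) t − 56.4 = 0, so t = (37.65 + √(37.65² + 2·9.80·56.4)) / 9.80 = (37.65 + 50.23) / 9.80 = 8.967 s.
Horizontal distance: R = vₓ t = 40.09 × 8.967 = 359.5 m.

360 m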